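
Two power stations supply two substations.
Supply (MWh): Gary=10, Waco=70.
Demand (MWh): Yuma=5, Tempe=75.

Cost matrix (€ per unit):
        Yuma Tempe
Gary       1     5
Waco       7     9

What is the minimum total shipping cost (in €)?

660

Optimal allocation:
  Gary→Yuma: 5 MWh
  Gary→Tempe: 5 MWh
  Waco→Tempe: 70 MWh
Total cost = €660.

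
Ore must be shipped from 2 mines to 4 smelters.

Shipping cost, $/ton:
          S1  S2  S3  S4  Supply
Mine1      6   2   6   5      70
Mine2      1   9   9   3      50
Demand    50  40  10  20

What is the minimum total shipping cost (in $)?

One minimum-cost allocation:
  Mine1->S2: 40 × $2 = $80
  Mine1->S3: 10 × $6 = $60
  Mine1->S4: 20 × $5 = $100
  Mine2->S1: 50 × $1 = $50
Total = 80 + 60 + 100 + 50 = $290.

290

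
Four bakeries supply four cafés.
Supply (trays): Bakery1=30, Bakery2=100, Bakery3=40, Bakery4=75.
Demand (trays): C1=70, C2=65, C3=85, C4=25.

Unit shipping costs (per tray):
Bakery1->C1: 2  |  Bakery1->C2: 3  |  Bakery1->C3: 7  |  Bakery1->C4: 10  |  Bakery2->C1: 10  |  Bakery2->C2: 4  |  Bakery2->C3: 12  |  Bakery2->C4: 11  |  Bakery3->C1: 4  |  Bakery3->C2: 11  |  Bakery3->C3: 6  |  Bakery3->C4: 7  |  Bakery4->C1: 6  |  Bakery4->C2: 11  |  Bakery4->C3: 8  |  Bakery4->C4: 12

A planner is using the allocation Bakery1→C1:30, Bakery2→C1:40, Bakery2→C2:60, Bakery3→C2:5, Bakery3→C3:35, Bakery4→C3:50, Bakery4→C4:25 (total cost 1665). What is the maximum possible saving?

Current plan cost = 30·2 + 40·10 + 60·4 + 5·11 + 35·6 + 50·8 + 25·12 = 1665.
Optimal plan:
  Bakery1→C1: 30 × 2 = 60
  Bakery2→C1: 10 × 10 = 100
  Bakery2→C2: 65 × 4 = 260
  Bakery2→C4: 25 × 11 = 275
  Bakery3→C3: 40 × 6 = 240
  Bakery4→C1: 30 × 6 = 180
  Bakery4→C3: 45 × 8 = 360
Optimal cost = 1475.
Saving = 1665 − 1475 = 190.

190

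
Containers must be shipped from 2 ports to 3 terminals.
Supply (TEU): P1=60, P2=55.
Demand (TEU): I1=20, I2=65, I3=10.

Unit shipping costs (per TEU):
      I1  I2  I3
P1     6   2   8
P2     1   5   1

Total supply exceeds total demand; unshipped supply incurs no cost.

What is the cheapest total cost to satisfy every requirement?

175

One minimum-cost allocation:
  P1->I2: 60 TEU
  P2->I1: 20 TEU
  P2->I2: 5 TEU
  P2->I3: 10 TEU
Total cost = 175.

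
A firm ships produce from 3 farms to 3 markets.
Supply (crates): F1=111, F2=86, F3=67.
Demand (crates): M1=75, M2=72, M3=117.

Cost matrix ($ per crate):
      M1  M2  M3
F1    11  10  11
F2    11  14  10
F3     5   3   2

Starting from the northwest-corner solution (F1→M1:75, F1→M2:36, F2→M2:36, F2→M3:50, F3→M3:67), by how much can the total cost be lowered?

Current plan cost = 75·11 + 36·10 + 36·14 + 50·10 + 67·2 = $2323.
Optimal plan:
  F1→M1: 39 × $11 = $429
  F1→M2: 72 × $10 = $720
  F2→M1: 36 × $11 = $396
  F2→M3: 50 × $10 = $500
  F3→M3: 67 × $2 = $134
Optimal cost = $2179.
Saving = 2323 − 2179 = $144.

144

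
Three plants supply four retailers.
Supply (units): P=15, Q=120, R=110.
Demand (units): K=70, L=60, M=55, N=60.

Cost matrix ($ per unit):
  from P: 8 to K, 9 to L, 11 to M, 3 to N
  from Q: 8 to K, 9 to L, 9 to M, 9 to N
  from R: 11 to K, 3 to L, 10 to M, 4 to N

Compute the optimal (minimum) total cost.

1465

One minimum-cost allocation:
  P→N: 15 × $3 = $45
  Q→K: 70 × $8 = $560
  Q→M: 50 × $9 = $450
  R→L: 60 × $3 = $180
  R→M: 5 × $10 = $50
  R→N: 45 × $4 = $180
Total = 45 + 560 + 450 + 180 + 50 + 180 = $1465.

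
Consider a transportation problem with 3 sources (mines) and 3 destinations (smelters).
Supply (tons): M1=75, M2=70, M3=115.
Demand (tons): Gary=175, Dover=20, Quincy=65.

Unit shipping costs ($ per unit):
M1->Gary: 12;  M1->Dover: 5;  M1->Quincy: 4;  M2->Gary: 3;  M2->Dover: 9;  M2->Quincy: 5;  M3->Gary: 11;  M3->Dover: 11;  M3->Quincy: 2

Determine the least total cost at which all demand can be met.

1650

An optimal shipping plan:
  M1–Gary: 55 tons
  M1–Dover: 20 tons
  M2–Gary: 70 tons
  M3–Gary: 50 tons
  M3–Quincy: 65 tons
Total cost = $1650.
(Supply check: M1 ships 75; M2 ships 70; M3 ships 115.)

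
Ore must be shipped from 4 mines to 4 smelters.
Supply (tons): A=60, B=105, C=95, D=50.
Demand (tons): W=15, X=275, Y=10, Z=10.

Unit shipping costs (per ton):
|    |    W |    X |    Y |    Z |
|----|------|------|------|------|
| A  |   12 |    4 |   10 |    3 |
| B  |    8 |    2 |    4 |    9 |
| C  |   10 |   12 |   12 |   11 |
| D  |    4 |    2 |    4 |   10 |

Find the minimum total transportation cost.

An optimal shipping plan:
  A→X: 50 × 4 = 200
  A→Z: 10 × 3 = 30
  B→X: 105 × 2 = 210
  C→W: 15 × 10 = 150
  C→X: 70 × 12 = 840
  C→Y: 10 × 12 = 120
  D→X: 50 × 2 = 100
Total = 200 + 30 + 210 + 150 + 840 + 120 + 100 = 1650.
(Supply check: A ships 60; B ships 105; C ships 95; D ships 50.)

1650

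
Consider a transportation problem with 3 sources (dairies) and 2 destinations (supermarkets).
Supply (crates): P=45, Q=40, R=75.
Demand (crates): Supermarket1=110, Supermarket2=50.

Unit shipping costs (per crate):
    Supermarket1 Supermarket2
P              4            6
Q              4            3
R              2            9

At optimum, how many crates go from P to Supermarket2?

10

The minimum-cost plan:
  P→Supermarket1: 35 × 4 = 140
  P→Supermarket2: 10 × 6 = 60
  Q→Supermarket2: 40 × 3 = 120
  R→Supermarket1: 75 × 2 = 150
Total cost = 470.
So P→Supermarket2 carries 10 crates.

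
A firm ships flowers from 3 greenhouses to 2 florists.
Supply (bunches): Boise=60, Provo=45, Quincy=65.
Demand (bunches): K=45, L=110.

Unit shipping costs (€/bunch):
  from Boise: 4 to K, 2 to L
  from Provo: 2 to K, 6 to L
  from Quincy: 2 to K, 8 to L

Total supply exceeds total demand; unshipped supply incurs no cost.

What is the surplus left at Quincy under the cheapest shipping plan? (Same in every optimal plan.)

15

An optimal plan:
  Boise→L: 60 × €2 = €120
  Provo→L: 45 × €6 = €270
  Quincy→K: 45 × €2 = €90
  Quincy→L: 5 × €8 = €40
Total cost = €520.
Quincy ships 50 of its 65, leaving 15.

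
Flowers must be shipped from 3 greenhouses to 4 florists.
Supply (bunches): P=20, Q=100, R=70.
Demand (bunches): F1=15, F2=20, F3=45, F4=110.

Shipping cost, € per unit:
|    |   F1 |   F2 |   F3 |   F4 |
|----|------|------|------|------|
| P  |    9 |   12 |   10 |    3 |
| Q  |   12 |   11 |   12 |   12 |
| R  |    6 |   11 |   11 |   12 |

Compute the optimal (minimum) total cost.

1945

A cheapest plan:
  P->F4: 20 × €3 = €60
  Q->F2: 20 × €11 = €220
  Q->F4: 80 × €12 = €960
  R->F1: 15 × €6 = €90
  R->F3: 45 × €11 = €495
  R->F4: 10 × €12 = €120
Total = 60 + 220 + 960 + 90 + 495 + 120 = €1945.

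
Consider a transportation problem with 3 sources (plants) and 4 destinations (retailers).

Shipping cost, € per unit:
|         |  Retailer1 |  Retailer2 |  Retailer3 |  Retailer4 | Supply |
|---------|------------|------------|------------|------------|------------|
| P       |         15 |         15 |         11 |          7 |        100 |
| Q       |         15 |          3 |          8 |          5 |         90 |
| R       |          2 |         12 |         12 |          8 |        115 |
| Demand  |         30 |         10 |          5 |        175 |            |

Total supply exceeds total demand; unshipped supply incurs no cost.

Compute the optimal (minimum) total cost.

Optimal allocation:
  P–Retailer4: 100 × €7 = €700
  Q–Retailer2: 10 × €3 = €30
  Q–Retailer3: 5 × €8 = €40
  Q–Retailer4: 75 × €5 = €375
  R–Retailer1: 30 × €2 = €60
Total = 700 + 30 + 40 + 375 + 60 = €1205.

1205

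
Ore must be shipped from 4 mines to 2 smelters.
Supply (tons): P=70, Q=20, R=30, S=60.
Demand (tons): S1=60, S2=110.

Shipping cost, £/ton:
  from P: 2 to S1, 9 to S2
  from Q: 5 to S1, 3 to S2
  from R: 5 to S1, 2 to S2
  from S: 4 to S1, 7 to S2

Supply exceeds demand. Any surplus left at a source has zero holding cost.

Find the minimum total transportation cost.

660

One minimum-cost allocation:
  P->S1: 60 × £2 = £120
  Q->S2: 20 × £3 = £60
  R->S2: 30 × £2 = £60
  S->S2: 60 × £7 = £420
Total = 120 + 60 + 60 + 420 = £660.
(Supply check: P ships 60; Q ships 20; R ships 30; S ships 60.)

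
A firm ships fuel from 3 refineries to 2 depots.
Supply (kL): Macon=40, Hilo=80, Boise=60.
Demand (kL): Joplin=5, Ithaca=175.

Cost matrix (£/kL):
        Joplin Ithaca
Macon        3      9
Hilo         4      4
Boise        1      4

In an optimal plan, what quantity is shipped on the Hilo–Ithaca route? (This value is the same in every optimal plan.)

80

The minimum-cost plan:
  Macon to Joplin: 5 kL
  Macon to Ithaca: 35 kL
  Hilo to Ithaca: 80 kL
  Boise to Ithaca: 60 kL
Total cost = £890.
So Hilo→Ithaca carries 80 kL.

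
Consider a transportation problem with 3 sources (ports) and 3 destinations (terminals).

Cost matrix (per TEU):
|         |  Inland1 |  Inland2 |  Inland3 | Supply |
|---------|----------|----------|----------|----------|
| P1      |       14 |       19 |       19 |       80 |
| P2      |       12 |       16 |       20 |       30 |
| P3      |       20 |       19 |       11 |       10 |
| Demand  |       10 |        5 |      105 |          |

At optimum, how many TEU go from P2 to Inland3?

Solving gives:
  P1 to Inland3: 80 TEU
  P2 to Inland1: 10 TEU
  P2 to Inland2: 5 TEU
  P2 to Inland3: 15 TEU
  P3 to Inland3: 10 TEU
Total cost = 2130.
So P2→Inland3 carries 15 TEU.

15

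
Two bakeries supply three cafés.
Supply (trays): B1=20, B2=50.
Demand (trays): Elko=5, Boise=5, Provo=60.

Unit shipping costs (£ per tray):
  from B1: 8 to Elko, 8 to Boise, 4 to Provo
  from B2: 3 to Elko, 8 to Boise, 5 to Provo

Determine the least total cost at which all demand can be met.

One minimum-cost allocation:
  B1 to Provo: 20 trays
  B2 to Elko: 5 trays
  B2 to Boise: 5 trays
  B2 to Provo: 40 trays
Total cost = £335.
(Supply check: B1 ships 20; B2 ships 50.)

335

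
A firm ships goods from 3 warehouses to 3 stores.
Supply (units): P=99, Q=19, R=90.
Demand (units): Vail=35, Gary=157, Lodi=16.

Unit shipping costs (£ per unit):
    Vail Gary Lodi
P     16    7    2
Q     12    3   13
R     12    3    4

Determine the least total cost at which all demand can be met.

Optimal allocation:
  P->Gary: 83 × £7 = £581
  P->Lodi: 16 × £2 = £32
  Q->Vail: 19 × £12 = £228
  R->Vail: 16 × £12 = £192
  R->Gary: 74 × £3 = £222
Total = 581 + 32 + 228 + 192 + 222 = £1255.

1255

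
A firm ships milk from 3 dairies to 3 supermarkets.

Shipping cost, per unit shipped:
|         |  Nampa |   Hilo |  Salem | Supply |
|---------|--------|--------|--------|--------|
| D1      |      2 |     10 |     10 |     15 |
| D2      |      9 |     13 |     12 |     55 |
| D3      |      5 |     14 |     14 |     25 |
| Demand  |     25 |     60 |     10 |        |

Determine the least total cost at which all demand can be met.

One minimum-cost allocation:
  D1–Hilo: 15 crates
  D2–Hilo: 45 crates
  D2–Salem: 10 crates
  D3–Nampa: 25 crates
Total cost = 980.

980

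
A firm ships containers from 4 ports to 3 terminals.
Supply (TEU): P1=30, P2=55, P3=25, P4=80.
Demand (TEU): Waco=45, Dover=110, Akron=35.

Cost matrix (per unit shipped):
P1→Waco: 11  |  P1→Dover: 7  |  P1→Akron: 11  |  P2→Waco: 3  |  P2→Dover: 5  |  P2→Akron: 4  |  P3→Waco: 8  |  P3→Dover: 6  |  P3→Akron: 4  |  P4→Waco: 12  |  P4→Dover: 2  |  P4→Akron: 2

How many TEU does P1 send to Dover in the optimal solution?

Optimal shipments:
  P1->Dover: 30 TEU
  P2->Waco: 45 TEU
  P2->Akron: 10 TEU
  P3->Akron: 25 TEU
  P4->Dover: 80 TEU
Total cost = 645.
So P1→Dover carries 30 TEU.

30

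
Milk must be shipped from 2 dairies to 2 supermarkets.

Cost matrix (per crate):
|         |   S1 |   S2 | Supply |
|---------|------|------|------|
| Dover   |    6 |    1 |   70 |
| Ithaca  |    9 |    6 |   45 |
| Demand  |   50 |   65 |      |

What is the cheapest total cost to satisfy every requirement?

500

An optimal shipping plan:
  Dover–S1: 5 crates
  Dover–S2: 65 crates
  Ithaca–S1: 45 crates
Total cost = 500.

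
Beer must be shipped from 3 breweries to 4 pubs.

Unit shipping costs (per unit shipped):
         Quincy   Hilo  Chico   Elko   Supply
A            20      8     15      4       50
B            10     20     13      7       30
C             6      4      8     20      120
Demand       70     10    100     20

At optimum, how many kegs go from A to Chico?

20

The minimum-cost plan:
  A to Hilo: 10 × 8 = 80
  A to Chico: 20 × 15 = 300
  A to Elko: 20 × 4 = 80
  B to Quincy: 30 × 10 = 300
  C to Quincy: 40 × 6 = 240
  C to Chico: 80 × 8 = 640
Total cost = 1640.
So A→Chico carries 20 kegs.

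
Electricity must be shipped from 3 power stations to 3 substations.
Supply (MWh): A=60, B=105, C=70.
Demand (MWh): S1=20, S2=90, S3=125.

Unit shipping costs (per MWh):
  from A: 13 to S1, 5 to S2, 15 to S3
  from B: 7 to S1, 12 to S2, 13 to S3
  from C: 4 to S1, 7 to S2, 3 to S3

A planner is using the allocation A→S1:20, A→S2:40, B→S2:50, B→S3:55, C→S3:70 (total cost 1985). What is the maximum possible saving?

260

Current plan cost = 20·13 + 40·5 + 50·12 + 55·13 + 70·3 = 1985.
Optimal plan:
  A to S2: 60 × 5 = 300
  B to S1: 20 × 7 = 140
  B to S2: 30 × 12 = 360
  B to S3: 55 × 13 = 715
  C to S3: 70 × 3 = 210
Optimal cost = 1725.
Saving = 1985 − 1725 = 260.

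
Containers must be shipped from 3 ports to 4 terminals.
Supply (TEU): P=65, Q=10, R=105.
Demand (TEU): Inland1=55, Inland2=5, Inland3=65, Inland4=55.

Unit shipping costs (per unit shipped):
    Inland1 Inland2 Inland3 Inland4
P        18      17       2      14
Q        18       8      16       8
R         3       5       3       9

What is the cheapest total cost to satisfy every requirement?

805

One minimum-cost allocation:
  P→Inland3: 65 × 2 = 130
  Q→Inland4: 10 × 8 = 80
  R→Inland1: 55 × 3 = 165
  R→Inland2: 5 × 5 = 25
  R→Inland4: 45 × 9 = 405
Total = 130 + 80 + 165 + 25 + 405 = 805.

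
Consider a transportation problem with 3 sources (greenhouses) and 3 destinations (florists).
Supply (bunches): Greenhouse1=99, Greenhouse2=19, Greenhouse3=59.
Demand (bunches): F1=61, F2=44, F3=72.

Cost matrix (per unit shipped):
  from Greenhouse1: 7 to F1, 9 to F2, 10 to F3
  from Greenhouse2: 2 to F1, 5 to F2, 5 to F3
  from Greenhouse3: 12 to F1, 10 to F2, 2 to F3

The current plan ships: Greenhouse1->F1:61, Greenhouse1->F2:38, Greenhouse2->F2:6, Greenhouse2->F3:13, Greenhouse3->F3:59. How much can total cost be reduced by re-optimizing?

6

Current plan cost = 61·7 + 38·9 + 6·5 + 13·5 + 59·2 = 982.
Optimal plan:
  Greenhouse1 to F1: 42 bunches
  Greenhouse1 to F2: 44 bunches
  Greenhouse1 to F3: 13 bunches
  Greenhouse2 to F1: 19 bunches
  Greenhouse3 to F3: 59 bunches
Optimal cost = 976.
Saving = 982 − 976 = 6.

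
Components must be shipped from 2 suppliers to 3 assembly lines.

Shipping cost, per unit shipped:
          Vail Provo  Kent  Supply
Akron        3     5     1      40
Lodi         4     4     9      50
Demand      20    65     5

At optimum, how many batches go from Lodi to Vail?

0

The minimum-cost plan:
  Akron to Vail: 20 × 3 = 60
  Akron to Provo: 15 × 5 = 75
  Akron to Kent: 5 × 1 = 5
  Lodi to Provo: 50 × 4 = 200
Total cost = 340.
The route Lodi→Vail is not used.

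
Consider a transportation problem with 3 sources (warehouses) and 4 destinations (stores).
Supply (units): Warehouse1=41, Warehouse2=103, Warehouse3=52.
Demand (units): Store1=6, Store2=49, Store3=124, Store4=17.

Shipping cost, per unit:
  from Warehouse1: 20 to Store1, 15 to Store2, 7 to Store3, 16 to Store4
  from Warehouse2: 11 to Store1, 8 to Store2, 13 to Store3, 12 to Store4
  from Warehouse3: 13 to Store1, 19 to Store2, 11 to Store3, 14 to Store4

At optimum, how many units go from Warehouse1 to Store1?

0

The minimum-cost plan:
  Warehouse1->Store3: 41 × 7 = 287
  Warehouse2->Store1: 6 × 11 = 66
  Warehouse2->Store2: 49 × 8 = 392
  Warehouse2->Store3: 31 × 13 = 403
  Warehouse2->Store4: 17 × 12 = 204
  Warehouse3->Store3: 52 × 11 = 572
Total cost = 1924.
The route Warehouse1→Store1 is not used.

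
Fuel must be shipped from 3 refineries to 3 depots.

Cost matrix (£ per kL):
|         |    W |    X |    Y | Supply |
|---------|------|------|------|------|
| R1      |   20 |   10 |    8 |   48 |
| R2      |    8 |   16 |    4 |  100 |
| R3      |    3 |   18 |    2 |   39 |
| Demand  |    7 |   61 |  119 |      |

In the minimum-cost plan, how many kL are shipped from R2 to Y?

87

Solving gives:
  R1–X: 48 × £10 = £480
  R2–X: 13 × £16 = £208
  R2–Y: 87 × £4 = £348
  R3–W: 7 × £3 = £21
  R3–Y: 32 × £2 = £64
Total cost = £1121.
So R2→Y carries 87 kL.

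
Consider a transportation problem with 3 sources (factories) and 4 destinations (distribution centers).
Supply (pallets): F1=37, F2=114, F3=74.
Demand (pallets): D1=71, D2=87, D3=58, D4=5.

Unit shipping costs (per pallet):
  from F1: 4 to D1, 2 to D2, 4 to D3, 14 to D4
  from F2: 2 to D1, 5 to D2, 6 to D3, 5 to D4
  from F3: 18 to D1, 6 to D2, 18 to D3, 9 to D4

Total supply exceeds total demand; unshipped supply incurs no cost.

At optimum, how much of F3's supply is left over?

4

Minimum-cost shipments:
  F1→D2: 17 pallets
  F1→D3: 20 pallets
  F2→D1: 71 pallets
  F2→D3: 38 pallets
  F2→D4: 5 pallets
  F3→D2: 70 pallets
Total cost = 929.
F3 ships 70 of its 74, leaving 4.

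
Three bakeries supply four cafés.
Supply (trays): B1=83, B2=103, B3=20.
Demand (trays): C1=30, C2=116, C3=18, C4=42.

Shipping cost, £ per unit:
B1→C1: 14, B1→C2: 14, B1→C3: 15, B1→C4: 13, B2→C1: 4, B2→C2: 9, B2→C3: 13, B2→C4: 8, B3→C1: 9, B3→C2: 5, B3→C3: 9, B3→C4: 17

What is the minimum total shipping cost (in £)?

An optimal shipping plan:
  B1–C2: 65 × £14 = £910
  B1–C3: 18 × £15 = £270
  B2–C1: 30 × £4 = £120
  B2–C2: 31 × £9 = £279
  B2–C4: 42 × £8 = £336
  B3–C2: 20 × £5 = £100
Total = 910 + 270 + 120 + 279 + 336 + 100 = £2015.

2015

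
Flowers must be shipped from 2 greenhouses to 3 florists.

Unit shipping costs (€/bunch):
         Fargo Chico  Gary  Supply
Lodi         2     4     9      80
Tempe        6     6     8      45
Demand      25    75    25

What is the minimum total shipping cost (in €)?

One minimum-cost allocation:
  Lodi to Fargo: 25 × €2 = €50
  Lodi to Chico: 55 × €4 = €220
  Tempe to Chico: 20 × €6 = €120
  Tempe to Gary: 25 × €8 = €200
Total = 50 + 220 + 120 + 200 = €590.

590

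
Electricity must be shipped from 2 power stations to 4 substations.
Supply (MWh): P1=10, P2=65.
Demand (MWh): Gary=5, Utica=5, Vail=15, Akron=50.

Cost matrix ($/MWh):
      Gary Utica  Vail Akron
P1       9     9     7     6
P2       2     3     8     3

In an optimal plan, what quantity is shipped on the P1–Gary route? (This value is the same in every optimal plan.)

0

Solving gives:
  P1->Vail: 10 MWh
  P2->Gary: 5 MWh
  P2->Utica: 5 MWh
  P2->Vail: 5 MWh
  P2->Akron: 50 MWh
Total cost = $285.
The route P1→Gary is not used.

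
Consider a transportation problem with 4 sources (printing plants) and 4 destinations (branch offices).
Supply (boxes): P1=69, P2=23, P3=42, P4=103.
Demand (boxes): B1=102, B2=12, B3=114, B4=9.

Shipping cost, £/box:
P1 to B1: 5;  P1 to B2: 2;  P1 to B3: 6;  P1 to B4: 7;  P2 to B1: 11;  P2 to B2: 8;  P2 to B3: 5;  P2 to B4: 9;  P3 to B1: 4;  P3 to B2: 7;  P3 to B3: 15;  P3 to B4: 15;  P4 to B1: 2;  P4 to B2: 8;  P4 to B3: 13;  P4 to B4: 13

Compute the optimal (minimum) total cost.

1280

One minimum-cost allocation:
  P1->B3: 69 boxes
  P2->B3: 23 boxes
  P3->B1: 8 boxes
  P3->B2: 12 boxes
  P3->B3: 22 boxes
  P4->B1: 94 boxes
  P4->B4: 9 boxes
Total cost = £1280.
(Supply check: P1 ships 69; P2 ships 23; P3 ships 42; P4 ships 103.)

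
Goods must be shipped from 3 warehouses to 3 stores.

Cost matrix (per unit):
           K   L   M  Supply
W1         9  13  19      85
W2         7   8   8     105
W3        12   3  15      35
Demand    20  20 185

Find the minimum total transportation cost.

One minimum-cost allocation:
  W1–K: 20 × 9 = 180
  W1–M: 65 × 19 = 1235
  W2–M: 105 × 8 = 840
  W3–L: 20 × 3 = 60
  W3–M: 15 × 15 = 225
Total = 180 + 1235 + 840 + 60 + 225 = 2540.
(Supply check: W1 ships 85; W2 ships 105; W3 ships 35.)

2540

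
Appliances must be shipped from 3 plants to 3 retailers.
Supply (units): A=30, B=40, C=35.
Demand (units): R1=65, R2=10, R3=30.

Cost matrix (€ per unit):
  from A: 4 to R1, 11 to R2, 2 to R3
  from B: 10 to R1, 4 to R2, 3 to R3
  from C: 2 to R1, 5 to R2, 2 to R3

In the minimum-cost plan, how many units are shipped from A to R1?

Solving gives:
  A->R1: 30 units
  B->R2: 10 units
  B->R3: 30 units
  C->R1: 35 units
Total cost = €320.
So A→R1 carries 30 units.

30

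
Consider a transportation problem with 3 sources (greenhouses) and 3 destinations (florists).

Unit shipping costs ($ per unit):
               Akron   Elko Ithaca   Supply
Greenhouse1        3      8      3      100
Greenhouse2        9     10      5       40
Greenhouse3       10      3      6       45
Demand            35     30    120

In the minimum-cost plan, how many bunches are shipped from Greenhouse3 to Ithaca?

Solving gives:
  Greenhouse1->Akron: 35 × $3 = $105
  Greenhouse1->Ithaca: 65 × $3 = $195
  Greenhouse2->Ithaca: 40 × $5 = $200
  Greenhouse3->Elko: 30 × $3 = $90
  Greenhouse3->Ithaca: 15 × $6 = $90
Total cost = $680.
So Greenhouse3→Ithaca carries 15 bunches.

15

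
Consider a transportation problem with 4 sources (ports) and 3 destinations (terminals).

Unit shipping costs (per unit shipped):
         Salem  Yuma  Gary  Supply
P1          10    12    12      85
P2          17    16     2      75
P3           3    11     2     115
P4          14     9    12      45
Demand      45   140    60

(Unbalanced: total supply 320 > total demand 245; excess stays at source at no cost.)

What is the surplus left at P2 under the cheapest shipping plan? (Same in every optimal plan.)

An optimal plan:
  P1→Yuma: 25 TEU
  P2→Gary: 60 TEU
  P3→Salem: 45 TEU
  P3→Yuma: 70 TEU
  P4→Yuma: 45 TEU
Total cost = 1730.
P2 ships 60 of its 75, leaving 15.

15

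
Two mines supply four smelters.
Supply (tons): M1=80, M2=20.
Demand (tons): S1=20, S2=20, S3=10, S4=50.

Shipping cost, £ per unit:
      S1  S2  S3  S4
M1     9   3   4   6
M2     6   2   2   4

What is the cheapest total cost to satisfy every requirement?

A cheapest plan:
  M1→S2: 20 tons
  M1→S3: 10 tons
  M1→S4: 50 tons
  M2→S1: 20 tons
Total cost = £520.

520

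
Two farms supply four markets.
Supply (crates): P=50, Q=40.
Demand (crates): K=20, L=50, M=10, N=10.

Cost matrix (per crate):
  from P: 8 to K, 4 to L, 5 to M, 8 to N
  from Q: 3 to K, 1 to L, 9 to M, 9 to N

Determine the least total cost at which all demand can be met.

One minimum-cost allocation:
  P→L: 30 × 4 = 120
  P→M: 10 × 5 = 50
  P→N: 10 × 8 = 80
  Q→K: 20 × 3 = 60
  Q→L: 20 × 1 = 20
Total = 120 + 50 + 80 + 60 + 20 = 330.
(Supply check: P ships 50; Q ships 40.)

330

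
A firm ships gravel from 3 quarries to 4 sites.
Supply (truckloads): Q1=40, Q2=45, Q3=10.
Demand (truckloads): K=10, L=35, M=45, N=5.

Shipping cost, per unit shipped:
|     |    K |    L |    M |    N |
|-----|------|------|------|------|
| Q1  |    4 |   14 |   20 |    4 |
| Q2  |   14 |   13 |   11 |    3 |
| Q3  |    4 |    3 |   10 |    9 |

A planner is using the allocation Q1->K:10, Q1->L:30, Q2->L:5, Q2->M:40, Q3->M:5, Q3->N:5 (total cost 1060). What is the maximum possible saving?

125

Current plan cost = 10·4 + 30·14 + 5·13 + 40·11 + 5·10 + 5·9 = 1060.
Optimal plan:
  Q1->K: 10 × 4 = 40
  Q1->L: 25 × 14 = 350
  Q1->N: 5 × 4 = 20
  Q2->M: 45 × 11 = 495
  Q3->L: 10 × 3 = 30
Optimal cost = 935.
Saving = 1060 − 935 = 125.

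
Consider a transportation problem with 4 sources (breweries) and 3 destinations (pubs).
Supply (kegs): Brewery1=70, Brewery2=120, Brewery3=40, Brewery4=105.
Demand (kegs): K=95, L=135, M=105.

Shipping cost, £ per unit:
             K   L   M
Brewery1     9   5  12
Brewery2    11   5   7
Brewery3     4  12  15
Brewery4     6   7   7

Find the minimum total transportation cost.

1900

Optimal allocation:
  Brewery1->L: 70 × £5 = £350
  Brewery2->L: 65 × £5 = £325
  Brewery2->M: 55 × £7 = £385
  Brewery3->K: 40 × £4 = £160
  Brewery4->K: 55 × £6 = £330
  Brewery4->M: 50 × £7 = £350
Total = 350 + 325 + 385 + 160 + 330 + 350 = £1900.
(Supply check: Brewery1 ships 70; Brewery2 ships 120; Brewery3 ships 40; Brewery4 ships 105.)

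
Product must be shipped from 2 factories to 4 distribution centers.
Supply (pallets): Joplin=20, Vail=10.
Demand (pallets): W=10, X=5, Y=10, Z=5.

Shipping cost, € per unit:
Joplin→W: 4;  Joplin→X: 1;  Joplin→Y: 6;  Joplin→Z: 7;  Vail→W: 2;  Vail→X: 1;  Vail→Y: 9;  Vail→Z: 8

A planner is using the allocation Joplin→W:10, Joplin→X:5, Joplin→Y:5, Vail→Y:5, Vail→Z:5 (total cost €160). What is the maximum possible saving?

Current plan cost = 10·4 + 5·1 + 5·6 + 5·9 + 5·8 = €160.
Optimal plan:
  Joplin to X: 5 × €1 = €5
  Joplin to Y: 10 × €6 = €60
  Joplin to Z: 5 × €7 = €35
  Vail to W: 10 × €2 = €20
Optimal cost = €120.
Saving = 160 − 120 = €40.

40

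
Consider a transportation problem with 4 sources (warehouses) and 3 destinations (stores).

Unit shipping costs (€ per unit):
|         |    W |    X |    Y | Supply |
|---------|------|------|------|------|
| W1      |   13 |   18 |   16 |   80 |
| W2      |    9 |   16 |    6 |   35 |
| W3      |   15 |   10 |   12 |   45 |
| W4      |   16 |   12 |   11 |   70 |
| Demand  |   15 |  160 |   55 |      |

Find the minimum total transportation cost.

An optimal shipping plan:
  W1 to W: 15 × €13 = €195
  W1 to X: 45 × €18 = €810
  W1 to Y: 20 × €16 = €320
  W2 to Y: 35 × €6 = €210
  W3 to X: 45 × €10 = €450
  W4 to X: 70 × €12 = €840
Total = 195 + 810 + 320 + 210 + 450 + 840 = €2825.
(Supply check: W1 ships 80; W2 ships 35; W3 ships 45; W4 ships 70.)

2825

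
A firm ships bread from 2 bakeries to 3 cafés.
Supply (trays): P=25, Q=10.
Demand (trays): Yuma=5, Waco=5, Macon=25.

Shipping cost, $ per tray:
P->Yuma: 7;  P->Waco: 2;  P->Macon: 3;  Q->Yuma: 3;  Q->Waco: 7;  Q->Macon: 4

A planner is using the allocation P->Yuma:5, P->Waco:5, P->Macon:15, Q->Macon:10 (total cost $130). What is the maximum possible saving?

Current plan cost = 5·7 + 5·2 + 15·3 + 10·4 = $130.
Optimal plan:
  P->Waco: 5 × $2 = $10
  P->Macon: 20 × $3 = $60
  Q->Yuma: 5 × $3 = $15
  Q->Macon: 5 × $4 = $20
Optimal cost = $105.
Saving = 130 − 105 = $25.

25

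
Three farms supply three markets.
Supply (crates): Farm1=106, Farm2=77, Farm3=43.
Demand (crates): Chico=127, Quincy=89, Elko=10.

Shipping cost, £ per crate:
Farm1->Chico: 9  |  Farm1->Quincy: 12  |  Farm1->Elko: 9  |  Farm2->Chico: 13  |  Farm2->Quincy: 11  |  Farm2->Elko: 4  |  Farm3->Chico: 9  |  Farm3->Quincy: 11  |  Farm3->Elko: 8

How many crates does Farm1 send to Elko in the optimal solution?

0

Optimal shipments:
  Farm1–Chico: 106 × £9 = £954
  Farm2–Quincy: 67 × £11 = £737
  Farm2–Elko: 10 × £4 = £40
  Farm3–Chico: 21 × £9 = £189
  Farm3–Quincy: 22 × £11 = £242
Total cost = £2162.
The route Farm1→Elko is not used.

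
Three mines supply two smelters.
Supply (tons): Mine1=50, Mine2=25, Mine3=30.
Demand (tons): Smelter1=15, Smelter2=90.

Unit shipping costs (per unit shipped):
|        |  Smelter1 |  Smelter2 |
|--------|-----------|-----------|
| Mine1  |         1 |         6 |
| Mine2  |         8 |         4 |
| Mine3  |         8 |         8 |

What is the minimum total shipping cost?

565

A cheapest plan:
  Mine1 to Smelter1: 15 tons
  Mine1 to Smelter2: 35 tons
  Mine2 to Smelter2: 25 tons
  Mine3 to Smelter2: 30 tons
Total cost = 565.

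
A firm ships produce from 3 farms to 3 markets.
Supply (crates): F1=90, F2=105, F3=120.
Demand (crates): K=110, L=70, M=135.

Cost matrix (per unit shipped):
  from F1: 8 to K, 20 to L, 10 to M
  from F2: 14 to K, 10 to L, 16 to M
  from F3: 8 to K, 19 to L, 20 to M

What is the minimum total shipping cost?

3240

Optimal allocation:
  F1 to M: 90 × 10 = 900
  F2 to L: 70 × 10 = 700
  F2 to M: 35 × 16 = 560
  F3 to K: 110 × 8 = 880
  F3 to M: 10 × 20 = 200
Total = 900 + 700 + 560 + 880 + 200 = 3240.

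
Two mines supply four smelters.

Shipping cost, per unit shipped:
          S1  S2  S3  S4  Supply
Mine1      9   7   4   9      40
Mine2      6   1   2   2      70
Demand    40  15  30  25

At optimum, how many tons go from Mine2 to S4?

Optimal shipments:
  Mine1->S1: 10 × 9 = 90
  Mine1->S3: 30 × 4 = 120
  Mine2->S1: 30 × 6 = 180
  Mine2->S2: 15 × 1 = 15
  Mine2->S4: 25 × 2 = 50
Total cost = 455.
So Mine2→S4 carries 25 tons.

25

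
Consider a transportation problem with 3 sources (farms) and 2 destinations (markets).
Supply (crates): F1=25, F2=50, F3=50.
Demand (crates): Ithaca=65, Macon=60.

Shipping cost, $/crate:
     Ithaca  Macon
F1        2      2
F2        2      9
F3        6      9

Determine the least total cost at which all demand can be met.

One minimum-cost allocation:
  F1 to Macon: 25 crates
  F2 to Ithaca: 50 crates
  F3 to Ithaca: 15 crates
  F3 to Macon: 35 crates
Total cost = $555.

555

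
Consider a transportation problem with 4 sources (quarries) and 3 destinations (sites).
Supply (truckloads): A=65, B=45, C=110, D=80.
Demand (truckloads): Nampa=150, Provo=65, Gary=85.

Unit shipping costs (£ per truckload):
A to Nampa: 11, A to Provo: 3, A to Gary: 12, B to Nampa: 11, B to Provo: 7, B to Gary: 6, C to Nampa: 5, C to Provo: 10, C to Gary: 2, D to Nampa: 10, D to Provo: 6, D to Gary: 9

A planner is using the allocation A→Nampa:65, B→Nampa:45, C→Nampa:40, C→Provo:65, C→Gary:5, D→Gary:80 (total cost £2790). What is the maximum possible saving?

Current plan cost = 65·11 + 45·11 + 40·5 + 65·10 + 5·2 + 80·9 = £2790.
Optimal plan:
  A→Provo: 65 × £3 = £195
  B→Gary: 45 × £6 = £270
  C→Nampa: 70 × £5 = £350
  C→Gary: 40 × £2 = £80
  D→Nampa: 80 × £10 = £800
Optimal cost = £1695.
Saving = 2790 − 1695 = £1095.

1095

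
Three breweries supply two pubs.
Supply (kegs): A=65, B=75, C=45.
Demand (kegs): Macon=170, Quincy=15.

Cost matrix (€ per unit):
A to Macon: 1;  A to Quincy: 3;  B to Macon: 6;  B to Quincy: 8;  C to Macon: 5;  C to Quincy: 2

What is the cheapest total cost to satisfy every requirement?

An optimal shipping plan:
  A→Macon: 65 kegs
  B→Macon: 75 kegs
  C→Macon: 30 kegs
  C→Quincy: 15 kegs
Total cost = €695.

695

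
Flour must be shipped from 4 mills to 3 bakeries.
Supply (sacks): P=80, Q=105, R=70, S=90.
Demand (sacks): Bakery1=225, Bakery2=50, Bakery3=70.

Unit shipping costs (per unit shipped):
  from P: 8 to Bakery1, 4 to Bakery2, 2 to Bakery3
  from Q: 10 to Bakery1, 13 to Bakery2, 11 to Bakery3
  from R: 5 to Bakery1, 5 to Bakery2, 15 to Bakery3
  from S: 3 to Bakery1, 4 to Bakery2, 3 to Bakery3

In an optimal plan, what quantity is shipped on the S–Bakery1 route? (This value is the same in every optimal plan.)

The minimum-cost plan:
  P→Bakery2: 10 × 4 = 40
  P→Bakery3: 70 × 2 = 140
  Q→Bakery1: 105 × 10 = 1050
  R→Bakery1: 30 × 5 = 150
  R→Bakery2: 40 × 5 = 200
  S→Bakery1: 90 × 3 = 270
Total cost = 1850.
So S→Bakery1 carries 90 sacks.

90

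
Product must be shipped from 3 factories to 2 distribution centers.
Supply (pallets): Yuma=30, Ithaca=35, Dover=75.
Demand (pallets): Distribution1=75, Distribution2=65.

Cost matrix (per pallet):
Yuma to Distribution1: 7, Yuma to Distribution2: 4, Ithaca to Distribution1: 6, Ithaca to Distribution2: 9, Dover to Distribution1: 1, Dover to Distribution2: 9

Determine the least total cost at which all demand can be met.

An optimal shipping plan:
  Yuma–Distribution2: 30 × 4 = 120
  Ithaca–Distribution2: 35 × 9 = 315
  Dover–Distribution1: 75 × 1 = 75
Total = 120 + 315 + 75 = 510.

510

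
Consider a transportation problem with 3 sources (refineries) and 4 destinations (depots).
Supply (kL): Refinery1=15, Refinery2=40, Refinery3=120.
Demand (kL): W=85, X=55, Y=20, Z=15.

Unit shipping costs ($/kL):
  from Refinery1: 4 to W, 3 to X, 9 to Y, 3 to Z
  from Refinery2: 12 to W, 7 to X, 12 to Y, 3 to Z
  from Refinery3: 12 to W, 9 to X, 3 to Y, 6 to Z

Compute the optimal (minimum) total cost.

One minimum-cost allocation:
  Refinery1–W: 15 kL
  Refinery2–X: 25 kL
  Refinery2–Z: 15 kL
  Refinery3–W: 70 kL
  Refinery3–X: 30 kL
  Refinery3–Y: 20 kL
Total cost = $1450.

1450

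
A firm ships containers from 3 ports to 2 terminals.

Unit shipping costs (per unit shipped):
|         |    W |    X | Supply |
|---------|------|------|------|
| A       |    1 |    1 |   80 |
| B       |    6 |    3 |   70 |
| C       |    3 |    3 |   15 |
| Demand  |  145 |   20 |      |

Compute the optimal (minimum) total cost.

485

Optimal allocation:
  A–W: 80 × 1 = 80
  B–W: 50 × 6 = 300
  B–X: 20 × 3 = 60
  C–W: 15 × 3 = 45
Total = 80 + 300 + 60 + 45 = 485.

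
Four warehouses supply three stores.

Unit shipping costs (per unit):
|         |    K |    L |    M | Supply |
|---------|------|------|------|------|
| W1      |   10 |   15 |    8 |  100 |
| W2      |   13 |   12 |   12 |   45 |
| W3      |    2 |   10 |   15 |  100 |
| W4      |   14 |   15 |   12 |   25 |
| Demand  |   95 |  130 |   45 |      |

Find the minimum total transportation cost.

2340

One minimum-cost allocation:
  W1–L: 55 × 15 = 825
  W1–M: 45 × 8 = 360
  W2–L: 45 × 12 = 540
  W3–K: 95 × 2 = 190
  W3–L: 5 × 10 = 50
  W4–L: 25 × 15 = 375
Total = 825 + 360 + 540 + 190 + 50 + 375 = 2340.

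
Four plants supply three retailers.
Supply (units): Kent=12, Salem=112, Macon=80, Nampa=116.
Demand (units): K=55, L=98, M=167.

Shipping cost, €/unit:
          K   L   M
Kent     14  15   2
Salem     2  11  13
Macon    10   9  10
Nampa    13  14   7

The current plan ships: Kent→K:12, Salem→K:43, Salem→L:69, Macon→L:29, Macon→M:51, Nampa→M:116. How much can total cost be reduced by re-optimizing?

Current plan cost = 12·14 + 43·2 + 69·11 + 29·9 + 51·10 + 116·7 = €2596.
Optimal plan:
  Kent→M: 12 × €2 = €24
  Salem→K: 55 × €2 = €110
  Salem→L: 57 × €11 = €627
  Macon→L: 41 × €9 = €369
  Macon→M: 39 × €10 = €390
  Nampa→M: 116 × €7 = €812
Optimal cost = €2332.
Saving = 2596 − 2332 = €264.

264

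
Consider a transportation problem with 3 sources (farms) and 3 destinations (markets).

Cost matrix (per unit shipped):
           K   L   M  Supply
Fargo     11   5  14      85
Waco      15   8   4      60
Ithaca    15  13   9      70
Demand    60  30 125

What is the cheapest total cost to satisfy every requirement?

Optimal allocation:
  Fargo->K: 55 × 11 = 605
  Fargo->L: 30 × 5 = 150
  Waco->M: 60 × 4 = 240
  Ithaca->K: 5 × 15 = 75
  Ithaca->M: 65 × 9 = 585
Total = 605 + 150 + 240 + 75 + 585 = 1655.

1655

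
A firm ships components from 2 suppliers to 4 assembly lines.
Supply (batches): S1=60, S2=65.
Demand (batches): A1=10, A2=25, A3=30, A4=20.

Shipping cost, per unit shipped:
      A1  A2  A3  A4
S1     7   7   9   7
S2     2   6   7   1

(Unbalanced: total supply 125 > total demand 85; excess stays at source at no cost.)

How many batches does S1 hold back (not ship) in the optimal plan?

Minimum-cost shipments:
  S1->A2: 20 × 7 = 140
  S2->A1: 10 × 2 = 20
  S2->A2: 5 × 6 = 30
  S2->A3: 30 × 7 = 210
  S2->A4: 20 × 1 = 20
Total cost = 420.
S1 ships 20 of its 60, leaving 40.

40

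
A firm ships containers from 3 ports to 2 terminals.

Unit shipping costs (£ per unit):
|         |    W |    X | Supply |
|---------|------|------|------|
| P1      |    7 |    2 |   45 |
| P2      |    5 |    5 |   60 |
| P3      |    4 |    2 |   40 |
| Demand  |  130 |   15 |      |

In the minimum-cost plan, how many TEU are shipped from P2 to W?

60

Solving gives:
  P1 to W: 30 × £7 = £210
  P1 to X: 15 × £2 = £30
  P2 to W: 60 × £5 = £300
  P3 to W: 40 × £4 = £160
Total cost = £700.
So P2→W carries 60 TEU.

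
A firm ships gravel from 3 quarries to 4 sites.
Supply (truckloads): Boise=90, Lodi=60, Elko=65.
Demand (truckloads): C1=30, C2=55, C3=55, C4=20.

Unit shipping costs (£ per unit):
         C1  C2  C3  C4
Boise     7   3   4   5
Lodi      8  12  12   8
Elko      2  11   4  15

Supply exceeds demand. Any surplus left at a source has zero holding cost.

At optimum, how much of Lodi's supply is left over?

Minimum-cost shipments:
  Boise to C2: 55 × £3 = £165
  Boise to C3: 20 × £4 = £80
  Boise to C4: 15 × £5 = £75
  Lodi to C4: 5 × £8 = £40
  Elko to C1: 30 × £2 = £60
  Elko to C3: 35 × £4 = £140
Total cost = £560.
Lodi ships 5 of its 60, leaving 55.

55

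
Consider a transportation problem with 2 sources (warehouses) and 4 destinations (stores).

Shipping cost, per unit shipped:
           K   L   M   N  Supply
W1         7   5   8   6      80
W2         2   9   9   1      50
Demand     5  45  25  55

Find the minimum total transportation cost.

An optimal shipping plan:
  W1–K: 5 × 7 = 35
  W1–L: 45 × 5 = 225
  W1–M: 25 × 8 = 200
  W1–N: 5 × 6 = 30
  W2–N: 50 × 1 = 50
Total = 35 + 225 + 200 + 30 + 50 = 540.
(Supply check: W1 ships 80; W2 ships 50.)

540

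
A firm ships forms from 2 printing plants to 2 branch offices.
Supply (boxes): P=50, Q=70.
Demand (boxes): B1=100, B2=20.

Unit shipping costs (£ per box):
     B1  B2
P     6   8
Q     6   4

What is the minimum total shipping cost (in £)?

One minimum-cost allocation:
  P–B1: 50 × £6 = £300
  Q–B1: 50 × £6 = £300
  Q–B2: 20 × £4 = £80
Total = 300 + 300 + 80 = £680.
(Supply check: P ships 50; Q ships 70.)

680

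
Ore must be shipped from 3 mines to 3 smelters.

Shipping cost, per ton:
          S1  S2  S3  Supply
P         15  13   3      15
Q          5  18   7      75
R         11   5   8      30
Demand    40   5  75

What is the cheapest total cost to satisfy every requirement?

715

Optimal allocation:
  P–S3: 15 × 3 = 45
  Q–S1: 40 × 5 = 200
  Q–S3: 35 × 7 = 245
  R–S2: 5 × 5 = 25
  R–S3: 25 × 8 = 200
Total = 45 + 200 + 245 + 25 + 200 = 715.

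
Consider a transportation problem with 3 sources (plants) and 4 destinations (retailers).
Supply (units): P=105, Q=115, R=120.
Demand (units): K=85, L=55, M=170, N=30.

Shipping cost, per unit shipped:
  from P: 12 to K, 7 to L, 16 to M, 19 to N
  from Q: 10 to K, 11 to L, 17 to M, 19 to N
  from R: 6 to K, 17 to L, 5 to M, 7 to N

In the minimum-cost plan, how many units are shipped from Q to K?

The minimum-cost plan:
  P->L: 55 × 7 = 385
  P->M: 50 × 16 = 800
  Q->K: 85 × 10 = 850
  Q->N: 30 × 19 = 570
  R->M: 120 × 5 = 600
Total cost = 3205.
So Q→K carries 85 units.

85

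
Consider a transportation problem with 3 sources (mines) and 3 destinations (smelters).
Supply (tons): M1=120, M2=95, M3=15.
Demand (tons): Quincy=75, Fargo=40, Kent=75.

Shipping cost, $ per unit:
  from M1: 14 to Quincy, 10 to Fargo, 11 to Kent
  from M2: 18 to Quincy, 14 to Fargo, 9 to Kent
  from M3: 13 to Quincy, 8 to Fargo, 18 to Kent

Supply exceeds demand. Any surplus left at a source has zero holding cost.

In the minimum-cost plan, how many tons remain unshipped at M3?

An optimal plan:
  M1 to Quincy: 75 tons
  M1 to Fargo: 25 tons
  M2 to Kent: 75 tons
  M3 to Fargo: 15 tons
Total cost = $2095.
M3 ships 15 of its 15, leaving 0.

0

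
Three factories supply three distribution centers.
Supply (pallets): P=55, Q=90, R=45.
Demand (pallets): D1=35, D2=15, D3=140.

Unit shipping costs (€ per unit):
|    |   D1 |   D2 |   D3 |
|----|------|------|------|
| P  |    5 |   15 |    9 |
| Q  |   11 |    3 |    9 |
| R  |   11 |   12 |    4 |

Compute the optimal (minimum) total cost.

Optimal allocation:
  P–D1: 35 × €5 = €175
  P–D3: 20 × €9 = €180
  Q–D2: 15 × €3 = €45
  Q–D3: 75 × €9 = €675
  R–D3: 45 × €4 = €180
Total = 175 + 180 + 45 + 675 + 180 = €1255.

1255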